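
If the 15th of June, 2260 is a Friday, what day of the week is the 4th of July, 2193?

Thursday

Count forward from the earlier date (July 4, 2193) to the later (June 15, 2260):
Day-of-year of July 4, 2193: 185.
Day-of-year of June 15, 2260: 167.
2193 has 365 days, so 365 − 185 = 180 days remain in 2193.
Full years 2194–2259: 51 common + 15 leap = 51×365 + 15×366 = 24105 days.
Total: 180 + 24105 + 167 = 24452 days.
24452 mod 7 = 1, so 1 day before Friday is Thursday.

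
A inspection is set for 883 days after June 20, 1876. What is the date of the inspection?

November 20, 1878

Count 883 days after June 20, 1876:
June 1876: 30 − 20 = 10 days remain.
Then 28 full months totalling 853 days.
November 1–20, 1878: 20 days.
Total: 10 + 853 + 20 = 883 days.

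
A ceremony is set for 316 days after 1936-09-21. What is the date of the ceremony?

1937-08-03

Count 316 days after September 21, 1936:
Day-of-year of September 21, 1936: 265.
Day-of-year of August 3, 1937: 215.
1936 has 366 days, so 366 − 265 = 101 days remain in 1936.
Total: 101 + 215 = 316 days.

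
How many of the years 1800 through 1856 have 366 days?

14

Years divisible by 4: 1800, 1804, …, 1856 — 15 in all.
Of these, 1800 is divisible by 100 but not 400, so not leap.
Leap years: 15 − 1 = 14.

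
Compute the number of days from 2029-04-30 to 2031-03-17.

April 30, 2029 → April 30, 2030: 365 days.
April 2030: 30 − 30 = 0 days remain.
Then 10 full months totalling 304 days.
March 1–17, 2031: 17 days.
Residual: 321 days.
Total: 686 days.

686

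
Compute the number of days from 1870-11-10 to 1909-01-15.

From November 10, 1870 to November 10, 1908: 38 years, of which 9 contain a Feb 29 — 29×365 + 9×366 = 13879 days.
(1900 is not a leap year (divisible by 100 but not 400).)
November 1908: 30 − 10 = 20 days remain.
Then December (31): 31 days.
January 1–15, 1909: 15 days.
Residual: 66 days.
Total: 13945 days.

13945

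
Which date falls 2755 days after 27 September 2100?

13 April 2108

Count 2755 days after September 27, 2100:
Day-of-year of September 27, 2100: 270.
Day-of-year of April 13, 2108: 104.
2100 has 365 days, so 365 − 270 = 95 days remain in 2100.
Full years 2101–2107: 6 common + 1 leap = 6×365 + 1×366 = 2556 days.
Total: 95 + 2556 + 104 = 2755 days.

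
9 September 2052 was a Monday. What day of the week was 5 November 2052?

Tuesday

September 2052: 30 − 9 = 21 days remain.
Then October (31): 31 days.
November 1–5, 2052: 5 days.
Total: 21 + 31 + 5 = 57 days.
57 mod 7 = 1, so 1 day after Monday is Tuesday.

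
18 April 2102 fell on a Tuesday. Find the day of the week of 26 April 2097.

Friday

Count forward from the earlier date (April 26, 2097) to the later (April 18, 2102):
April 26, 2097 → April 26, 2098: 365 days.
April 26, 2098 → April 26, 2099: 365 days.
April 26, 2099 → April 26, 2100: 365 days (2100 is not a leap year (divisible by 100 but not 400)).
April 26, 2100 → April 26, 2101: 365 days.
April 2101: 30 − 26 = 4 days remain.
Then 11 full months totalling 335 days.
April 1–18, 2102: 18 days.
Residual: 357 days.
Total: 1817 days.
1817 mod 7 = 4, so 4 days before Tuesday is Friday.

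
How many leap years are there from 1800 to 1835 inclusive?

8

Years divisible by 4 in [1800, 1835]: 1800, 1804, 1808, 1812, 1816, 1820, 1824, 1828, 1832.
Of these, 1800 is divisible by 100 but not 400, so not leap.
Leap years: 9 − 1 = 8.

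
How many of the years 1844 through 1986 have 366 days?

Years divisible by 4: 1844, 1848, …, 1984 — 36 in all.
Of these, 1900 is divisible by 100 but not 400, so not leap.
Leap years: 36 − 1 = 35.

35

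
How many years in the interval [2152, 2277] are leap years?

Years divisible by 4: 2152, 2156, …, 2276 — 32 in all.
Of these, 2200 is divisible by 100 but not 400, so not leap.
Leap years: 32 − 1 = 31.

31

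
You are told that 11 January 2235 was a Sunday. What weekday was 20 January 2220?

Thursday

Count forward from the earlier date (January 20, 2220) to the later (January 11, 2235):
From January 20, 2220 to January 20, 2234: 14 years, of which 4 contain a Feb 29 — 10×365 + 4×366 = 5114 days.
January 2234: 31 − 20 = 11 days remain.
Then 11 full months totalling 334 days.
January 1–11, 2235: 11 days.
Residual: 356 days.
Total: 5470 days.
5470 mod 7 = 3, so 3 days before Sunday is Thursday.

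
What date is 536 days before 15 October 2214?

27 April 2213

Count 536 days before October 15, 2214:
April 2213: 30 − 27 = 3 days remain.
Then 17 full months totalling 518 days.
October 1–15, 2214: 15 days.
Total: 3 + 518 + 15 = 536 days.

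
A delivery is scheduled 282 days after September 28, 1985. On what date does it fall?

July 7, 1986

Count 282 days after September 28, 1985:
September 1985: 30 − 28 = 2 days remain.
Then 9 full months totalling 273 days.
July 1–7, 1986: 7 days.
Total: 2 + 273 + 7 = 282 days.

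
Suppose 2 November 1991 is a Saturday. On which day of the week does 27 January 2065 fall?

Tuesday

From November 2, 1991 to November 2, 2064: 73 years, of which 19 contain a Feb 29 — 54×365 + 19×366 = 26664 days.
(2000 is a leap year (divisible by 400).)
November 2064: 30 − 2 = 28 days remain.
Then December (31): 31 days.
January 1–27, 2065: 27 days.
Residual: 86 days.
Total: 26750 days.
26750 mod 7 = 3, so 3 days after Saturday is Tuesday.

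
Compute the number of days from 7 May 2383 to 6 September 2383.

122

May 2383: 31 − 7 = 24 days remain.
Then June (30), July (31), August (31): 30 + 31 + 31 = 92 days.
September 1–6, 2383: 6 days.
Total: 24 + 92 + 6 = 122 days.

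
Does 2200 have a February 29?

No

2200 is not a leap year (divisible by 100 but not 400).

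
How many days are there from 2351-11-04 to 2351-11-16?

Within November 2351: 16 − 4 = 12 days.

12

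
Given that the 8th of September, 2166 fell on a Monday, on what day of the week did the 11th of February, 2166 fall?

Tuesday

Count forward from the earlier date (February 11, 2166) to the later (September 8, 2166):
February 2166: 28 − 11 = 17 days remain (2166 is not a leap year, so February has 28 days).
Then March (31), April (30), May (31), June (30), July (31), August (31): 31 + 30 + 31 + 30 + 31 + 31 = 184 days.
September 1–8, 2166: 8 days.
Total: 17 + 184 + 8 = 209 days.
209 mod 7 = 6, so 6 days before Monday is Tuesday.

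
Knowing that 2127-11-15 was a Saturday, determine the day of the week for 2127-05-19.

Monday

Count forward from the earlier date (May 19, 2127) to the later (November 15, 2127):
May 2127: 31 − 19 = 12 days remain.
Then June (30), July (31), August (31), September (30), October (31): 30 + 31 + 31 + 30 + 31 = 153 days.
November 1–15, 2127: 15 days.
Total: 12 + 153 + 15 = 180 days.
180 mod 7 = 5, so 5 days before Saturday is Monday.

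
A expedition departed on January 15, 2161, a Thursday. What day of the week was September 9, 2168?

Friday

Day-of-year of January 15, 2161: 15.
Day-of-year of September 9, 2168: 253.
2161 has 365 days, so 365 − 15 = 350 days remain in 2161.
Full years: 2162: 365; 2163: 365; 2164: 366; 2165: 365; 2166: 365; 2167: 365. Sum = 2191.
Total: 350 + 2191 + 253 = 2794 days.
2794 mod 7 = 1, so 1 day after Thursday is Friday.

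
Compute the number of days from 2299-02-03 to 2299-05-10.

February 2299: 28 − 3 = 25 days remain (2299 is not a leap year, so February has 28 days).
Then March (31), April (30): 31 + 30 = 61 days.
May 1–10, 2299: 10 days.
Total: 25 + 61 + 10 = 96 days.

96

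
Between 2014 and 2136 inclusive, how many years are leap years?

Years divisible by 4: 2016, 2020, …, 2136 — 31 in all.
Of these, 2100 is divisible by 100 but not 400, so not leap.
Leap years: 31 − 1 = 30.

30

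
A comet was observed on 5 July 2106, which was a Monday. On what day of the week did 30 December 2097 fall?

Count forward from the earlier date (December 30, 2097) to the later (July 5, 2106):
Day-of-year of December 30, 2097: 364.
Day-of-year of July 5, 2106: 186.
2097 has 365 days, so 365 − 364 = 1 days remain in 2097.
Full years 2098–2105: 7 common + 1 leap = 7×365 + 1×366 = 2921 days.
Total: 1 + 2921 + 186 = 3108 days.
3108 is a multiple of 7, so 30 December 2097 falls on the same weekday: Monday.

Monday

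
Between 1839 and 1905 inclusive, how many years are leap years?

Years divisible by 4: 1840, 1844, …, 1904 — 17 in all.
Of these, 1900 is divisible by 100 but not 400, so not leap.
Leap years: 17 − 1 = 16.

16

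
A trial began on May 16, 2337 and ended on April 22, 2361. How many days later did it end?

8742

Day-of-year of May 16, 2337: 136.
Day-of-year of April 22, 2361: 112.
2337 has 365 days, so 365 − 136 = 229 days remain in 2337.
Full years 2338–2360: 17 common + 6 leap = 17×365 + 6×366 = 8401 days.
Total: 229 + 8401 + 112 = 8742 days.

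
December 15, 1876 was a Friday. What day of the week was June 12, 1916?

Day-of-year of December 15, 1876: 350.
Day-of-year of June 12, 1916: 164.
1876 has 366 days, so 366 − 350 = 16 days remain in 1876.
Full years 1877–1915: 31 common + 8 leap = 31×365 + 8×366 = 14243 days.
Total: 16 + 14243 + 164 = 14423 days.
14423 mod 7 = 3, so 3 days after Friday is Monday.

Monday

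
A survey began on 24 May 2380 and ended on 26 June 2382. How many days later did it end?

763

May 2380: 31 − 24 = 7 days remain.
Then 24 full months totalling 730 days.
June 1–26, 2382: 26 days.
Total: 7 + 730 + 26 = 763 days.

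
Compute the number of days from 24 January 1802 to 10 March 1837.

12829

Day-of-year of January 24, 1802: 24.
Day-of-year of March 10, 1837: 69.
1802 has 365 days, so 365 − 24 = 341 days remain in 1802.
Full years 1803–1836: 25 common + 9 leap = 25×365 + 9×366 = 12419 days.
Total: 341 + 12419 + 69 = 12829 days.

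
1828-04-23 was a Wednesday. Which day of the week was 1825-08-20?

Count forward from the earlier date (August 20, 1825) to the later (April 23, 1828):
August 20, 1825 → August 20, 1826: 365 days.
August 20, 1826 → August 20, 1827: 365 days.
August 1827: 31 − 20 = 11 days remain.
Then September (30), October (31), November (30), December (31), January (31), February 1828 (29), March (31): 30 + 31 + 30 + 31 + 31 + 29 + 31 = 213 days.
April 1–23, 1828: 23 days.
Residual: 247 days.
Total: 977 days.
977 mod 7 = 4, so 4 days before Wednesday is Saturday.

Saturday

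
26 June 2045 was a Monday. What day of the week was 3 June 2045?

Count forward from the earlier date (June 3, 2045) to the later (June 26, 2045):
Within June 2045: 26 − 3 = 23 days.
23 mod 7 = 2, so 2 days before Monday is Saturday.

Saturday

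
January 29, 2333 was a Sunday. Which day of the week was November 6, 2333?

January 2333: 31 − 29 = 2 days remain.
Then 9 full months totalling 273 days.
November 1–6, 2333: 6 days.
Total: 2 + 273 + 6 = 281 days.
281 mod 7 = 1, so 1 day after Sunday is Monday.

Monday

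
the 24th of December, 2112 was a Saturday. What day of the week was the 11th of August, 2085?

Count forward from the earlier date (August 11, 2085) to the later (December 24, 2112):
Day-of-year of August 11, 2085: 223.
Day-of-year of December 24, 2112: 359.
2085 has 365 days, so 365 − 223 = 142 days remain in 2085.
Full years 2086–2111: 21 common + 5 leap = 21×365 + 5×366 = 9495 days.
Total: 142 + 9495 + 359 = 9996 days.
9996 is a multiple of 7, so the 11th of August, 2085 falls on the same weekday: Saturday.

Saturday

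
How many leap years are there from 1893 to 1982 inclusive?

Years divisible by 4: 1896, 1900, …, 1980 — 22 in all.
Of these, 1900 is divisible by 100 but not 400, so not leap.
Leap years: 22 − 1 = 21.

21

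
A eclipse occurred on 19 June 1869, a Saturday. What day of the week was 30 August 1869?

June 1869: 30 − 19 = 11 days remain.
Then July (31): 31 days.
August 1–30, 1869: 30 days.
Total: 11 + 31 + 30 = 72 days.
72 mod 7 = 2, so 2 days after Saturday is Monday.

Monday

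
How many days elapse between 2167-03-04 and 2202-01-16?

From March 4, 2167 to March 4, 2201: 34 years, of which 8 contain a Feb 29 — 26×365 + 8×366 = 12418 days.
(2200 is not a leap year (divisible by 100 but not 400).)
March 2201: 31 − 4 = 27 days remain.
Then 9 full months totalling 275 days.
January 1–16, 2202: 16 days.
Residual: 318 days.
Total: 12736 days.

12736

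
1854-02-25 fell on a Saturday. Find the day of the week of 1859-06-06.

February 25, 1854 → February 25, 1855: 365 days.
February 25, 1855 → February 25, 1856: 365 days.
February 25, 1856 → February 25, 1857: 366 days (1856 is a leap year).
February 25, 1857 → February 25, 1858: 365 days.
February 25, 1858 → February 25, 1859: 365 days.
February 1859: 28 − 25 = 3 days remain (1859 is not a leap year, so February has 28 days).
Then March (31), April (30), May (31): 31 + 30 + 31 = 92 days.
June 1–6, 1859: 6 days.
Residual: 101 days.
Total: 1927 days.
1927 mod 7 = 2, so 2 days after Saturday is Monday.

Monday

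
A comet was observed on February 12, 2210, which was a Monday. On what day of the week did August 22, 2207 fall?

Count forward from the earlier date (August 22, 2207) to the later (February 12, 2210):
August 22, 2207 → August 22, 2208: 366 days (2208 is a leap year).
August 22, 2208 → August 22, 2209: 365 days.
August 2209: 31 − 22 = 9 days remain.
Then September (30), October (31), November (30), December (31), January (31): 30 + 31 + 30 + 31 + 31 = 153 days.
February 1–12, 2210: 12 days (2210 is not a leap year).
Residual: 174 days.
Total: 905 days.
905 mod 7 = 2, so 2 days before Monday is Saturday.

Saturday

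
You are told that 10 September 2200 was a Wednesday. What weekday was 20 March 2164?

Count forward from the earlier date (March 20, 2164) to the later (September 10, 2200):
Day-of-year of March 20, 2164: 80.
Day-of-year of September 10, 2200: 253.
2164 has 366 days, so 366 − 80 = 286 days remain in 2164.
Full years 2165–2199: 27 common + 8 leap = 27×365 + 8×366 = 12783 days.
Total: 286 + 12783 + 253 = 13322 days.
13322 mod 7 = 1, so 1 day before Wednesday is Tuesday.

Tuesday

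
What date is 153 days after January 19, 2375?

June 21, 2375

Count 153 days after January 19, 2375:
January 2375: 31 − 19 = 12 days remain.
Then February 2375 (28), March (31), April (30), May (31): 28 + 31 + 30 + 31 = 120 days.
June 1–21, 2375: 21 days.
Total: 12 + 120 + 21 = 153 days.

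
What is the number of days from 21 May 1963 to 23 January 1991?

10109

Day-of-year of May 21, 1963: 141.
Day-of-year of January 23, 1991: 23.
1963 has 365 days, so 365 − 141 = 224 days remain in 1963.
Full years 1964–1990: 20 common + 7 leap = 20×365 + 7×366 = 9862 days.
Total: 224 + 9862 + 23 = 10109 days.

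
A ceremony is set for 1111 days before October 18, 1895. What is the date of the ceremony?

October 2, 1892

Count 1111 days before October 18, 1895:
October 2, 1892 → October 2, 1893: 365 days.
October 2, 1893 → October 2, 1894: 365 days.
October 2, 1894 → October 2, 1895: 365 days.
Within October 1895: 18 − 2 = 16 days.
Total: 1111 days.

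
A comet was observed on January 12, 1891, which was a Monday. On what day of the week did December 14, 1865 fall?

Count forward from the earlier date (December 14, 1865) to the later (January 12, 1891):
Day-of-year of December 14, 1865: 348.
Day-of-year of January 12, 1891: 12.
1865 has 365 days, so 365 − 348 = 17 days remain in 1865.
Full years 1866–1890: 19 common + 6 leap = 19×365 + 6×366 = 9131 days.
Total: 17 + 9131 + 12 = 9160 days.
9160 mod 7 = 4, so 4 days before Monday is Thursday.

Thursday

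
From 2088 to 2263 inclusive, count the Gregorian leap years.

42

Years divisible by 4: 2088, 2092, …, 2260 — 44 in all.
Of these, 2100, 2200 are divisible by 100 but not 400, so not leap.
Leap years: 44 − 2 = 42.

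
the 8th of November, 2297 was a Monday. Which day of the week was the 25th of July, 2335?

From November 8, 2297 to November 8, 2334: 37 years, of which 8 contain a Feb 29 — 29×365 + 8×366 = 13513 days.
(2300 is not a leap year (divisible by 100 but not 400).)
November 2334: 30 − 8 = 22 days remain.
Then December (31), January (31), February 2335 (28), March (31), April (30), May (31), June (30): 31 + 31 + 28 + 31 + 30 + 31 + 30 = 212 days.
July 1–25, 2335: 25 days.
Residual: 259 days.
Total: 13772 days.
13772 mod 7 = 3, so 3 days after Monday is Thursday.

Thursday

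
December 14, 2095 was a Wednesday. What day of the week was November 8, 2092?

Saturday

Count forward from the earlier date (November 8, 2092) to the later (December 14, 2095):
Day-of-year of November 8, 2092: 313.
Day-of-year of December 14, 2095: 348.
2092 has 366 days, so 366 − 313 = 53 days remain in 2092.
Full years: 2093: 365; 2094: 365. Sum = 730.
Total: 53 + 730 + 348 = 1131 days.
1131 mod 7 = 4, so 4 days before Wednesday is Saturday.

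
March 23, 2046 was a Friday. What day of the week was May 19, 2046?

Saturday

March 2046: 31 − 23 = 8 days remain.
Then April (30): 30 days.
May 1–19, 2046: 19 days.
Total: 8 + 30 + 19 = 57 days.
57 mod 7 = 1, so 1 day after Friday is Saturday.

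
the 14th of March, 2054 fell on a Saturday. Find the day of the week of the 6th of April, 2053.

Sunday

Count forward from the earlier date (April 6, 2053) to the later (March 14, 2054):
Day-of-year of April 6, 2053: 96.
Day-of-year of March 14, 2054: 73.
2053 has 365 days, so 365 − 96 = 269 days remain in 2053.
Total: 269 + 73 = 342 days.
342 mod 7 = 6, so 6 days before Saturday is Sunday.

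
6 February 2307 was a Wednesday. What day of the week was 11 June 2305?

Count forward from the earlier date (June 11, 2305) to the later (February 6, 2307):
Day-of-year of June 11, 2305: 162.
Day-of-year of February 6, 2307: 37.
2305 has 365 days, so 365 − 162 = 203 days remain in 2305.
Full years: 2306: 365. Sum = 365.
Total: 203 + 365 + 37 = 605 days.
605 mod 7 = 3, so 3 days before Wednesday is Sunday.

Sunday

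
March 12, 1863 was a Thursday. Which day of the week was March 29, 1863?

Sunday

Within March 1863: 29 − 12 = 17 days.
17 mod 7 = 3, so 3 days after Thursday is Sunday.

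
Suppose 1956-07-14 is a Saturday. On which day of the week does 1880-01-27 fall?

Count forward from the earlier date (January 27, 1880) to the later (July 14, 1956):
Day-of-year of January 27, 1880: 27.
Day-of-year of July 14, 1956: 196.
1880 has 366 days, so 366 − 27 = 339 days remain in 1880.
Full years 1881–1955: 58 common + 17 leap = 58×365 + 17×366 = 27392 days.
Total: 339 + 27392 + 196 = 27927 days.
27927 mod 7 = 4, so 4 days before Saturday is Tuesday.

Tuesday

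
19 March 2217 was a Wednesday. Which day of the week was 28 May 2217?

Wednesday

March 2217: 31 − 19 = 12 days remain.
Then April (30): 30 days.
May 1–28, 2217: 28 days.
Total: 12 + 30 + 28 = 70 days.
70 is a multiple of 7, so 28 May 2217 falls on the same weekday: Wednesday.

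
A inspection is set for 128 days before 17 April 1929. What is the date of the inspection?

10 December 1928

Count 128 days before April 17, 1929:
Day-of-year of December 10, 1928: 345.
Day-of-year of April 17, 1929: 107.
1928 has 366 days, so 366 − 345 = 21 days remain in 1928.
Total: 21 + 107 = 128 days.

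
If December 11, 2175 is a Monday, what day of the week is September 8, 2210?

Day-of-year of December 11, 2175: 345.
Day-of-year of September 8, 2210: 251.
2175 has 365 days, so 365 − 345 = 20 days remain in 2175.
Full years 2176–2209: 26 common + 8 leap = 26×365 + 8×366 = 12418 days.
Total: 20 + 12418 + 251 = 12689 days.
12689 mod 7 = 5, so 5 days after Monday is Saturday.

Saturday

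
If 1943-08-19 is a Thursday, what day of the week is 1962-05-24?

Thursday

Day-of-year of August 19, 1943: 231.
Day-of-year of May 24, 1962: 144.
1943 has 365 days, so 365 − 231 = 134 days remain in 1943.
Full years 1944–1961: 13 common + 5 leap = 13×365 + 5×366 = 6575 days.
Total: 134 + 6575 + 144 = 6853 days.
6853 is a multiple of 7, so 1962-05-24 falls on the same weekday: Thursday.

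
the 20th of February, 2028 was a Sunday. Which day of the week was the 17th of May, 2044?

From February 20, 2028 to February 20, 2044: 16 years, of which 4 contain a Feb 29 — 12×365 + 4×366 = 5844 days.
February 2044: 29 − 20 = 9 days remain (2044 is a leap year, so February has 29 days).
Then March (31), April (30): 31 + 30 = 61 days.
May 1–17, 2044: 17 days.
Residual: 87 days.
Total: 5931 days.
5931 mod 7 = 2, so 2 days after Sunday is Tuesday.

Tuesday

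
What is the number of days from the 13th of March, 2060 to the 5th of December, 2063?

March 13, 2060 → March 13, 2061: 365 days.
March 13, 2061 → March 13, 2062: 365 days.
March 13, 2062 → March 13, 2063: 365 days.
March 2063: 31 − 13 = 18 days remain.
Then April (30), May (31), June (30), July (31), August (31), September (30), October (31), November (30): 30 + 31 + 30 + 31 + 31 + 30 + 31 + 30 = 244 days.
December 1–5, 2063: 5 days.
Residual: 267 days.
Total: 1362 days.

1362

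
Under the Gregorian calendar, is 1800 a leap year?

1800 is not a leap year (divisible by 100 but not 400).

No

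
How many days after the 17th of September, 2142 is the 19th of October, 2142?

September 2142: 30 − 17 = 13 days remain.
October 1–19, 2142: 19 days.
Total: 13 + 19 = 32 days.

32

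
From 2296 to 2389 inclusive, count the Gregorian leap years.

Years divisible by 4: 2296, 2300, …, 2388 — 24 in all.
Of these, 2300 is divisible by 100 but not 400, so not leap.
Leap years: 24 − 1 = 23.

23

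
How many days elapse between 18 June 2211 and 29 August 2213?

Day-of-year of June 18, 2211: 169.
Day-of-year of August 29, 2213: 241.
2211 has 365 days, so 365 − 169 = 196 days remain in 2211.
Full years: 2212: 366. Sum = 366.
Total: 196 + 366 + 241 = 803 days.

803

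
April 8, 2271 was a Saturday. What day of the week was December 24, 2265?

Count forward from the earlier date (December 24, 2265) to the later (April 8, 2271):
Day-of-year of December 24, 2265: 358.
Day-of-year of April 8, 2271: 98.
2265 has 365 days, so 365 − 358 = 7 days remain in 2265.
Full years: 2266: 365; 2267: 365; 2268: 366; 2269: 365; 2270: 365. Sum = 1826.
Total: 7 + 1826 + 98 = 1931 days.
1931 mod 7 = 6, so 6 days before Saturday is Sunday.

Sunday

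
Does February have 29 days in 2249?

2249 is not a leap year.

No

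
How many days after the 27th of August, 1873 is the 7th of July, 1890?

From August 27, 1873 to August 27, 1889: 16 years, of which 4 contain a Feb 29 — 12×365 + 4×366 = 5844 days.
August 1889: 31 − 27 = 4 days remain.
Then 10 full months totalling 303 days.
July 1–7, 1890: 7 days.
Residual: 314 days.
Total: 6158 days.

6158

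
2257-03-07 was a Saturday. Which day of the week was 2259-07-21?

Thursday

Day-of-year of March 7, 2257: 66.
Day-of-year of July 21, 2259: 202.
2257 has 365 days, so 365 − 66 = 299 days remain in 2257.
Full years: 2258: 365. Sum = 365.
Total: 299 + 365 + 202 = 866 days.
866 mod 7 = 5, so 5 days after Saturday is Thursday.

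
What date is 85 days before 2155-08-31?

2155-06-07

Count 85 days before August 31, 2155:
June 2155: 30 − 7 = 23 days remain.
Then July (31): 31 days.
August 1–31, 2155: 31 days.
Total: 23 + 31 + 31 = 85 days.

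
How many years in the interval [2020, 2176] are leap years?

Years divisible by 4: 2020, 2024, …, 2176 — 40 in all.
Of these, 2100 is divisible by 100 but not 400, so not leap.
Leap years: 40 − 1 = 39.

39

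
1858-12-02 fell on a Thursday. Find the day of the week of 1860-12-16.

Sunday

Day-of-year of December 2, 1858: 336.
Day-of-year of December 16, 1860: 351.
1858 has 365 days, so 365 − 336 = 29 days remain in 1858.
Full years: 1859: 365. Sum = 365.
Total: 29 + 365 + 351 = 745 days.
745 mod 7 = 3, so 3 days after Thursday is Sunday.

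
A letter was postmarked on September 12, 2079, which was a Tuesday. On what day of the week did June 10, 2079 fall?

Count forward from the earlier date (June 10, 2079) to the later (September 12, 2079):
June 2079: 30 − 10 = 20 days remain.
Then July (31), August (31): 31 + 31 = 62 days.
September 1–12, 2079: 12 days.
Total: 20 + 62 + 12 = 94 days.
94 mod 7 = 3, so 3 days before Tuesday is Saturday.

Saturday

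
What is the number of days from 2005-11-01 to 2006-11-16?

November 1, 2005 → November 1, 2006: 365 days.
Within November 2006: 16 − 1 = 15 days.
Total: 380 days.

380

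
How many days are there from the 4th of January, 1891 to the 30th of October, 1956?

Day-of-year of January 4, 1891: 4.
Day-of-year of October 30, 1956: 304.
1891 has 365 days, so 365 − 4 = 361 days remain in 1891.
Full years 1892–1955: 49 common + 15 leap = 49×365 + 15×366 = 23375 days.
Total: 361 + 23375 + 304 = 24040 days.

24040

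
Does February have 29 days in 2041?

No

2041 is not a leap year.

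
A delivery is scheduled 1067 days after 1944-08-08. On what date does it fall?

1947-07-11

Count 1067 days after August 8, 1944:
Day-of-year of August 8, 1944: 221.
Day-of-year of July 11, 1947: 192.
1944 has 366 days, so 366 − 221 = 145 days remain in 1944.
Full years: 1945: 365; 1946: 365. Sum = 730.
Total: 145 + 730 + 192 = 1067 days.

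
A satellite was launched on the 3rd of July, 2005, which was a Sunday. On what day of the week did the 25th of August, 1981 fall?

Count forward from the earlier date (August 25, 1981) to the later (July 3, 2005):
Day-of-year of August 25, 1981: 237.
Day-of-year of July 3, 2005: 184.
1981 has 365 days, so 365 − 237 = 128 days remain in 1981.
Full years 1982–2004: 17 common + 6 leap = 17×365 + 6×366 = 8401 days.
Total: 128 + 8401 + 184 = 8713 days.
8713 mod 7 = 5, so 5 days before Sunday is Tuesday.

Tuesday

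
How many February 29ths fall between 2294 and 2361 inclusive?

16

Years divisible by 4: 2296, 2300, …, 2360 — 17 in all.
Of these, 2300 is divisible by 100 but not 400, so not leap.
Leap years: 17 − 1 = 16.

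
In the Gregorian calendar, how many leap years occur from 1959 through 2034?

Years divisible by 4: 1960, 1964, …, 2032 — 19 in all.
2000 is divisible by 400, so still leap.
No century exceptions apply. Count: 19.

19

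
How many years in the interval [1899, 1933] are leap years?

Years divisible by 4 in [1899, 1933]: 1900, 1904, 1908, 1912, 1916, 1920, 1924, 1928, 1932.
Of these, 1900 is divisible by 100 but not 400, so not leap.
Leap years: 9 − 1 = 8.

8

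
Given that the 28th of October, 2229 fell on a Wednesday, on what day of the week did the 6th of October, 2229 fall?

Count forward from the earlier date (October 6, 2229) to the later (October 28, 2229):
Within October 2229: 28 − 6 = 22 days.
22 mod 7 = 1, so 1 day before Wednesday is Tuesday.

Tuesday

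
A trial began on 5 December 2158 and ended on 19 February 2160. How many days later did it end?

December 2158: 31 − 5 = 26 days remain.
Then 13 full months totalling 396 days.
February 1–19, 2160: 19 days (2160 is a leap year).
Total: 26 + 396 + 19 = 441 days.

441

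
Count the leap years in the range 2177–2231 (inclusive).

12

Years divisible by 4: 2180, 2184, …, 2228 — 13 in all.
Of these, 2200 is divisible by 100 but not 400, so not leap.
Leap years: 13 − 1 = 12.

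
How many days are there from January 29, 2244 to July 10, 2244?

163

January 2244: 31 − 29 = 2 days remain.
Then February 2244 (29), March (31), April (30), May (31), June (30): 29 + 31 + 30 + 31 + 30 = 151 days.
July 1–10, 2244: 10 days.
Total: 2 + 151 + 10 = 163 days.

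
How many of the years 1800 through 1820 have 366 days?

Years divisible by 4 in [1800, 1820]: 1800, 1804, 1808, 1812, 1816, 1820.
Of these, 1800 is divisible by 100 but not 400, so not leap.
Leap years: 6 − 1 = 5.

5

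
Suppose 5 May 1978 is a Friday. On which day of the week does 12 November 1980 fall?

May 5, 1978 → May 5, 1979: 365 days.
May 5, 1979 → May 5, 1980: 366 days (1980 is a leap year).
May 1980: 31 − 5 = 26 days remain.
Then June (30), July (31), August (31), September (30), October (31): 30 + 31 + 31 + 30 + 31 = 153 days.
November 1–12, 1980: 12 days.
Residual: 191 days.
Total: 922 days.
922 mod 7 = 5, so 5 days after Friday is Wednesday.

Wednesday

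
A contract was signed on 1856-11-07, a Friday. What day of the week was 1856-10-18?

Saturday

Count forward from the earlier date (October 18, 1856) to the later (November 7, 1856):
October 1856: 31 − 18 = 13 days remain.
November 1–7, 1856: 7 days.
Total: 13 + 7 = 20 days.
20 mod 7 = 6, so 6 days before Friday is Saturday.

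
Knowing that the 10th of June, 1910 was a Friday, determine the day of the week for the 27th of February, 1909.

Count forward from the earlier date (February 27, 1909) to the later (June 10, 1910):
Day-of-year of February 27, 1909: 58.
Day-of-year of June 10, 1910: 161.
1909 has 365 days, so 365 − 58 = 307 days remain in 1909.
Total: 307 + 161 = 468 days.
468 mod 7 = 6, so 6 days before Friday is Saturday.

Saturday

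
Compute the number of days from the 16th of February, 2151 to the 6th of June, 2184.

Day-of-year of February 16, 2151: 47.
Day-of-year of June 6, 2184: 158.
2151 has 365 days, so 365 − 47 = 318 days remain in 2151.
Full years 2152–2183: 24 common + 8 leap = 24×365 + 8×366 = 11688 days.
Total: 318 + 11688 + 158 = 12164 days.

12164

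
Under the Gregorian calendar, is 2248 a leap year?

Yes

2248 is a leap year.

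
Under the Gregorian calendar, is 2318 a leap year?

2318 is not a leap year.

No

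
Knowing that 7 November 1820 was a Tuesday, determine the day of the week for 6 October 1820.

Count forward from the earlier date (October 6, 1820) to the later (November 7, 1820):
October 1820: 31 − 6 = 25 days remain.
November 1–7, 1820: 7 days.
Total: 25 + 7 = 32 days.
32 mod 7 = 4, so 4 days before Tuesday is Friday.

Friday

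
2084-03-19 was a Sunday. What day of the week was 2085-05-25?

March 19, 2084 → March 19, 2085: 365 days.
March 2085: 31 − 19 = 12 days remain.
Then April (30): 30 days.
May 1–25, 2085: 25 days.
Residual: 67 days.
Total: 432 days.
432 mod 7 = 5, so 5 days after Sunday is Friday.

Friday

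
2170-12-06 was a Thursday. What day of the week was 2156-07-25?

Sunday

Count forward from the earlier date (July 25, 2156) to the later (December 6, 2170):
Day-of-year of July 25, 2156: 207.
Day-of-year of December 6, 2170: 340.
2156 has 366 days, so 366 − 207 = 159 days remain in 2156.
Full years 2157–2169: 10 common + 3 leap = 10×365 + 3×366 = 4748 days.
Total: 159 + 4748 + 340 = 5247 days.
5247 mod 7 = 4, so 4 days before Thursday is Sunday.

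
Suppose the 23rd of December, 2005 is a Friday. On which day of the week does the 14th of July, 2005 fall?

Thursday

Count forward from the earlier date (July 14, 2005) to the later (December 23, 2005):
July 2005: 31 − 14 = 17 days remain.
Then August (31), September (30), October (31), November (30): 31 + 30 + 31 + 30 = 122 days.
December 1–23, 2005: 23 days.
Total: 17 + 122 + 23 = 162 days.
162 mod 7 = 1, so 1 day before Friday is Thursday.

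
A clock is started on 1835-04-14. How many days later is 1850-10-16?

5664

Day-of-year of April 14, 1835: 104.
Day-of-year of October 16, 1850: 289.
1835 has 365 days, so 365 − 104 = 261 days remain in 1835.
Full years 1836–1849: 10 common + 4 leap = 10×365 + 4×366 = 5114 days.
Total: 261 + 5114 + 289 = 5664 days.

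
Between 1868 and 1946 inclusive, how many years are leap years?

Years divisible by 4: 1868, 1872, …, 1944 — 20 in all.
Of these, 1900 is divisible by 100 but not 400, so not leap.
Leap years: 20 − 1 = 19.

19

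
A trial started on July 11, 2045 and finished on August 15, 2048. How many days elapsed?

Day-of-year of July 11, 2045: 192.
Day-of-year of August 15, 2048: 228.
2045 has 365 days, so 365 − 192 = 173 days remain in 2045.
Full years: 2046: 365; 2047: 365. Sum = 730.
Total: 173 + 730 + 228 = 1131 days.

1131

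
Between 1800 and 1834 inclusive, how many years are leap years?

Years divisible by 4 in [1800, 1834]: 1800, 1804, 1808, 1812, 1816, 1820, 1824, 1828, 1832.
Of these, 1800 is divisible by 100 but not 400, so not leap.
Leap years: 9 − 1 = 8.

8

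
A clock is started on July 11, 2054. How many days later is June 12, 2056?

July 2054: 31 − 11 = 20 days remain.
Then 22 full months totalling 670 days.
June 1–12, 2056: 12 days.
Total: 20 + 670 + 12 = 702 days.

702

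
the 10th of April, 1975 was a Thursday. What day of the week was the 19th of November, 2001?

Day-of-year of April 10, 1975: 100.
Day-of-year of November 19, 2001: 323.
1975 has 365 days, so 365 − 100 = 265 days remain in 1975.
Full years 1976–2000: 18 common + 7 leap = 18×365 + 7×366 = 9132 days.
Total: 265 + 9132 + 323 = 9720 days.
9720 mod 7 = 4, so 4 days after Thursday is Monday.

Monday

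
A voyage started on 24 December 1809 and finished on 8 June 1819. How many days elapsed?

3453

Day-of-year of December 24, 1809: 358.
Day-of-year of June 8, 1819: 159.
1809 has 365 days, so 365 − 358 = 7 days remain in 1809.
Full years 1810–1818: 7 common + 2 leap = 7×365 + 2×366 = 3287 days.
Total: 7 + 3287 + 159 = 3453 days.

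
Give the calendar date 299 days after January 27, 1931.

November 22, 1931

Count 299 days after January 27, 1931:
January 1931: 31 − 27 = 4 days remain.
Then 9 full months totalling 273 days.
November 1–22, 1931: 22 days.
Total: 4 + 273 + 22 = 299 days.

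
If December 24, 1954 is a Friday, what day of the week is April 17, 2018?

Tuesday

From December 24, 1954 to December 24, 2017: 63 years, of which 16 contain a Feb 29 — 47×365 + 16×366 = 23011 days.
(2000 is a leap year (divisible by 400).)
December 2017: 31 − 24 = 7 days remain.
Then January (31), February 2018 (28), March (31): 31 + 28 + 31 = 90 days.
April 1–17, 2018: 17 days.
Residual: 114 days.
Total: 23125 days.
23125 mod 7 = 4, so 4 days after Friday is Tuesday.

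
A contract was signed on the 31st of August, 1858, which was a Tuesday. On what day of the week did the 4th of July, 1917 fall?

Day-of-year of August 31, 1858: 243.
Day-of-year of July 4, 1917: 185.
1858 has 365 days, so 365 − 243 = 122 days remain in 1858.
Full years 1859–1916: 44 common + 14 leap = 44×365 + 14×366 = 21184 days.
Total: 122 + 21184 + 185 = 21491 days.
21491 mod 7 = 1, so 1 day after Tuesday is Wednesday.

Wednesday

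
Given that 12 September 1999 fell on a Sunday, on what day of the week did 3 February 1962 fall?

Count forward from the earlier date (February 3, 1962) to the later (September 12, 1999):
From February 3, 1962 to February 3, 1999: 37 years, of which 9 contain a Feb 29 — 28×365 + 9×366 = 13514 days.
February 1999: 28 − 3 = 25 days remain (1999 is not a leap year, so February has 28 days).
Then March (31), April (30), May (31), June (30), July (31), August (31): 31 + 30 + 31 + 30 + 31 + 31 = 184 days.
September 1–12, 1999: 12 days.
Residual: 221 days.
Total: 13735 days.
13735 mod 7 = 1, so 1 day before Sunday is Saturday.

Saturday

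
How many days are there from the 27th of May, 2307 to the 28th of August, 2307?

93

May 2307: 31 − 27 = 4 days remain.
Then June (30), July (31): 30 + 31 = 61 days.
August 1–28, 2307: 28 days.
Total: 4 + 61 + 28 = 93 days.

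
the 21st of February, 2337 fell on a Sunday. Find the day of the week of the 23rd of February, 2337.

Tuesday

Within February 2337: 23 − 21 = 2 days.
2 mod 7 = 2, so 2 days after Sunday is Tuesday.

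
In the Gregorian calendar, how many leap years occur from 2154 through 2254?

24

Years divisible by 4: 2156, 2160, …, 2252 — 25 in all.
Of these, 2200 is divisible by 100 but not 400, so not leap.
Leap years: 25 − 1 = 24.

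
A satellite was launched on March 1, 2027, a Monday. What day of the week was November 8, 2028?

Wednesday

March 2027: 31 − 1 = 30 days remain.
Then 19 full months totalling 580 days.
November 1–8, 2028: 8 days.
Total: 30 + 580 + 8 = 618 days.
618 mod 7 = 2, so 2 days after Monday is Wednesday.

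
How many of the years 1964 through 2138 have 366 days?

Years divisible by 4: 1964, 1968, …, 2136 — 44 in all.
Of these, 2100 is divisible by 100 but not 400, so not leap.
2000 is divisible by 400, so still leap.
Leap years: 44 − 1 = 43.

43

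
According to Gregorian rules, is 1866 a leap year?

1866 is not a leap year.

No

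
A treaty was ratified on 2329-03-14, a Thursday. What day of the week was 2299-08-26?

Count forward from the earlier date (August 26, 2299) to the later (March 14, 2329):
Day-of-year of August 26, 2299: 238.
Day-of-year of March 14, 2329: 73.
2299 has 365 days, so 365 − 238 = 127 days remain in 2299.
Full years 2300–2328: 22 common + 7 leap = 22×365 + 7×366 = 10592 days.
Total: 127 + 10592 + 73 = 10792 days.
10792 mod 7 = 5, so 5 days before Thursday is Saturday.

Saturday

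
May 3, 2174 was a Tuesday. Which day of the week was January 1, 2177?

Day-of-year of May 3, 2174: 123.
Day-of-year of January 1, 2177: 1.
2174 has 365 days, so 365 − 123 = 242 days remain in 2174.
Full years: 2175: 365; 2176: 366. Sum = 731.
Total: 242 + 731 + 1 = 974 days.
974 mod 7 = 1, so 1 day after Tuesday is Wednesday.

Wednesday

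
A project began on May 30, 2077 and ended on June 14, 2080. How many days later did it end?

Day-of-year of May 30, 2077: 150.
Day-of-year of June 14, 2080: 166.
2077 has 365 days, so 365 − 150 = 215 days remain in 2077.
Full years: 2078: 365; 2079: 365. Sum = 730.
Total: 215 + 730 + 166 = 1111 days.

1111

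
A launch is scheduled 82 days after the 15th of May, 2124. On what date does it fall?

the 5th of August, 2124

Count 82 days after May 15, 2124:
May 2124: 31 − 15 = 16 days remain.
Then June (30), July (31): 30 + 31 = 61 days.
August 1–5, 2124: 5 days.
Total: 16 + 61 + 5 = 82 days.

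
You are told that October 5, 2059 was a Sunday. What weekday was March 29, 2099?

Sunday

Day-of-year of October 5, 2059: 278.
Day-of-year of March 29, 2099: 88.
2059 has 365 days, so 365 − 278 = 87 days remain in 2059.
Full years 2060–2098: 29 common + 10 leap = 29×365 + 10×366 = 14245 days.
Total: 87 + 14245 + 88 = 14420 days.
14420 is a multiple of 7, so March 29, 2099 falls on the same weekday: Sunday.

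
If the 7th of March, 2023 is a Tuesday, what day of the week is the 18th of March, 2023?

Saturday

Within March 2023: 18 − 7 = 11 days.
11 mod 7 = 4, so 4 days after Tuesday is Saturday.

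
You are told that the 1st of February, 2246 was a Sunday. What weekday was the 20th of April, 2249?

Day-of-year of February 1, 2246: 32.
Day-of-year of April 20, 2249: 110.
2246 has 365 days, so 365 − 32 = 333 days remain in 2246.
Full years: 2247: 365; 2248: 366. Sum = 731.
Total: 333 + 731 + 110 = 1174 days.
1174 mod 7 = 5, so 5 days after Sunday is Friday.

Friday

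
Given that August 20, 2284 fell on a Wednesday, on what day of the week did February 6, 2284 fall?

Count forward from the earlier date (February 6, 2284) to the later (August 20, 2284):
February 2284: 29 − 6 = 23 days remain (2284 is a leap year, so February has 29 days).
Then March (31), April (30), May (31), June (30), July (31): 31 + 30 + 31 + 30 + 31 = 153 days.
August 1–20, 2284: 20 days.
Total: 23 + 153 + 20 = 196 days.
196 is a multiple of 7, so February 6, 2284 falls on the same weekday: Wednesday.

Wednesday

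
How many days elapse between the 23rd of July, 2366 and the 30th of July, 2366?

7

Within July 2366: 30 − 23 = 7 days.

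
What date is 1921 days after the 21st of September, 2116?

the 25th of December, 2121

Count 1921 days after September 21, 2116:
September 21, 2116 → September 21, 2117: 365 days.
September 21, 2117 → September 21, 2118: 365 days.
September 21, 2118 → September 21, 2119: 365 days.
September 21, 2119 → September 21, 2120: 366 days (2120 is a leap year).
September 21, 2120 → September 21, 2121: 365 days.
September 2121: 30 − 21 = 9 days remain.
Then October (31), November (30): 31 + 30 = 61 days.
December 1–25, 2121: 25 days.
Residual: 95 days.
Total: 1921 days.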